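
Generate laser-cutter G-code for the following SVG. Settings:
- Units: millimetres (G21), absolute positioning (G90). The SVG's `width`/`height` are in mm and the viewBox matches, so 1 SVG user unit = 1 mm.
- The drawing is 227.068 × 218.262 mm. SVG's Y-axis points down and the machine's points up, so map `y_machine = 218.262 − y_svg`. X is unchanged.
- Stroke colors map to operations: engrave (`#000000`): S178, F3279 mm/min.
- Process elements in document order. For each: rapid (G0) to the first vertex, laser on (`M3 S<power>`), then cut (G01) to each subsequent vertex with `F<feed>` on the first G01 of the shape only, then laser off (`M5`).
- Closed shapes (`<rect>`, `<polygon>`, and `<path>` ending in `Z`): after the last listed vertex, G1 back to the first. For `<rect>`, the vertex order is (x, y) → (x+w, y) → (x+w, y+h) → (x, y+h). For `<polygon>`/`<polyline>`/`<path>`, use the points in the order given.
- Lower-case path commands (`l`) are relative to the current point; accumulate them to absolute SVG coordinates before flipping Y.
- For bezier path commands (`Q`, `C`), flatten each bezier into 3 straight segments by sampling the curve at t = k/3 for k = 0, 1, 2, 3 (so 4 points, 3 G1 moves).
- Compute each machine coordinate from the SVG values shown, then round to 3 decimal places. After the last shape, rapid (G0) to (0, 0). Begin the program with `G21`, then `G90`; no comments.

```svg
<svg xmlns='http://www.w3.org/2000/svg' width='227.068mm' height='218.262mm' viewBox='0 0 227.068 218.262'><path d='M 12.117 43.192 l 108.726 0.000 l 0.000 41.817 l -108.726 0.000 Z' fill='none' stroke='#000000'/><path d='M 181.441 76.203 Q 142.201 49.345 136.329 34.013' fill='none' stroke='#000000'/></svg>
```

viewBox `0 0 227.068 218.262` with mm width/height → 1 unit = 1 mm. Flip: y_m = 218.262 − y_svg.

**Shape 1** — `<path>` rectangle, stroke `#000000` → engrave (S178, F3279). Machine vertices: (12.117,175.070) → (120.843,175.070) → (120.843,133.253) → (12.117,133.253) → (12.117,175.070). Closed: final G1 returns to the first vertex.

**Shape 2** — `<path>` quadratic bezier, stroke `#000000` → engrave (S178, F3279). Control points (SVG): P0=(181.441,76.203), P1=(142.201,49.345), P2=(136.329,34.013); sampled at t=k/3. Machine vertices: (181.441,142.059) → (158.989,158.684) → (143.951,172.747) → (136.329,184.249). Open path.

G21
G90
G0 X12.117 Y175.070
M3 S178
G01 X120.843 Y175.070 F3279
G01 X120.843 Y133.253
G01 X12.117 Y133.253
G01 X12.117 Y175.070
M5
G0 X181.441 Y142.059
M3 S178
G01 X158.989 Y158.684 F3279
G01 X143.951 Y172.747
G01 X136.329 Y184.249
M5
G0 X0.000 Y0.000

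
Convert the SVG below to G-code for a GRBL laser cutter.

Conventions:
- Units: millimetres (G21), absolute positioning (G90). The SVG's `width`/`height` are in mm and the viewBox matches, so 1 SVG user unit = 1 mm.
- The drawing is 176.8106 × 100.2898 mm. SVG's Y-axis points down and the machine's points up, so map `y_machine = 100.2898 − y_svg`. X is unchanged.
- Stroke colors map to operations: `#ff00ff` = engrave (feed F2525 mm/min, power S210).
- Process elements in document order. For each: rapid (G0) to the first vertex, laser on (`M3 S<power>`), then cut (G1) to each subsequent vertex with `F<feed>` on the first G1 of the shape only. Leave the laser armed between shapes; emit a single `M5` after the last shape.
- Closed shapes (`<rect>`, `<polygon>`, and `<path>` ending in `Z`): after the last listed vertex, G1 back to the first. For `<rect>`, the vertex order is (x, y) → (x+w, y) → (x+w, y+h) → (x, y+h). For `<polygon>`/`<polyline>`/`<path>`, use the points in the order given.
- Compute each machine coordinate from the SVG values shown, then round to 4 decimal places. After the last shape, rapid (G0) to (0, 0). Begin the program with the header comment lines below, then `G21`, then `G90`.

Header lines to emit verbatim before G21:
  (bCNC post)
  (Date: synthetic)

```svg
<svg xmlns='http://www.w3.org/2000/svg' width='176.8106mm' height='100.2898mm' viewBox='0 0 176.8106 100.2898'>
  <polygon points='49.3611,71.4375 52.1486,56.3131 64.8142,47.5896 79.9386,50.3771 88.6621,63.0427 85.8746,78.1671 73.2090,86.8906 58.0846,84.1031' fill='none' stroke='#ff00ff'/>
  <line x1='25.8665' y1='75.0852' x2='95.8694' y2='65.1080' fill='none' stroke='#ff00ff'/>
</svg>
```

(bCNC post)
(Date: synthetic)
G21
G90
G0 X49.3611 Y28.8523
M3 S210
G1 X52.1486 Y43.9767 F2525
G1 X64.8142 Y52.7002
G1 X79.9386 Y49.9127
G1 X88.6621 Y37.2471
G1 X85.8746 Y22.1227
G1 X73.2090 Y13.3992
G1 X58.0846 Y16.1867
G1 X49.3611 Y28.8523
G0 X25.8665 Y25.2046
M3 S210
G1 X95.8694 Y35.1818 F2525
M5
G0 X0.0000 Y0.0000

1 u = 1 mm; y_m = 100.2898 − y.

[1] `<polygon>` regular polygon, #ff00ff→engrave S210 F2525: (49.3611,28.8523) → (52.1486,43.9767) → (64.8142,52.7002) → (79.9386,49.9127) → (88.6621,37.2471) → (85.8746,22.1227) → (73.2090,13.3992) → (58.0846,16.1867) → (49.3611,28.8523) (closed)

[2] `<line>` line segment, #ff00ff→engrave S210 F2525: (25.8665,25.2046) → (95.8694,35.1818)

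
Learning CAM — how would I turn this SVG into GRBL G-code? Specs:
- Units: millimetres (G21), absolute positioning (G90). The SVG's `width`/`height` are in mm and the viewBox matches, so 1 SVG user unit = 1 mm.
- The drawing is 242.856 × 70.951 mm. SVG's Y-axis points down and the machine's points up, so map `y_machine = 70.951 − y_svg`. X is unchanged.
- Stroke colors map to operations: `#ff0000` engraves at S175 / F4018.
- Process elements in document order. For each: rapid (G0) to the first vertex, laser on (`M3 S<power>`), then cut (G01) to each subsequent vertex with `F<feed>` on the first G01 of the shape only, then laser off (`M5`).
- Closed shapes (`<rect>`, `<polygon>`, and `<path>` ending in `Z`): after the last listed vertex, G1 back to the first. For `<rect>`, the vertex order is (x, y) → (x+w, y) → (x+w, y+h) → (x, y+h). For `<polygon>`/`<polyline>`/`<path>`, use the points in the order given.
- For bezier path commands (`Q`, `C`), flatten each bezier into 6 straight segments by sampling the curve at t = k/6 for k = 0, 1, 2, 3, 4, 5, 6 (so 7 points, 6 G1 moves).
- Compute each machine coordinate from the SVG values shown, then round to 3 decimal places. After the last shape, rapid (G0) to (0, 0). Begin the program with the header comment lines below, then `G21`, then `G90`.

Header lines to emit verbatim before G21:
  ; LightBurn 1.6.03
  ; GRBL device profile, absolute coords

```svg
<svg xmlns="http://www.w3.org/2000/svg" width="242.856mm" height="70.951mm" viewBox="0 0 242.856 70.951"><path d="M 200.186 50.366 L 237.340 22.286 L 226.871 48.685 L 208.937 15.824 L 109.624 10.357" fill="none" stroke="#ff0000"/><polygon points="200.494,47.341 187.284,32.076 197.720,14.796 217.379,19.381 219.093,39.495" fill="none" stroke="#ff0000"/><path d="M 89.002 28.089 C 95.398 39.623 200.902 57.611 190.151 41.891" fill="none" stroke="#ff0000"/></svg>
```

1 u = 1 mm; y_m = 70.951 − y.

[1] `<path>` open polyline, #ff0000→engrave S175 F4018: (200.186,20.585) → (237.340,48.665) → (226.871,22.266) → (208.937,55.127) → (109.624,60.594)

[2] `<polygon>` regular polygon, #ff0000→engrave S175 F4018: (200.494,23.610) → (187.284,38.875) → (197.720,56.155) → (217.379,51.570) → (219.093,31.456) → (200.494,23.610) (closed)

[3] `<path>` cubic bezier, #ff0000→engrave S175 F4018: (89.002,42.862) → (99.462,36.743) → (120.458,30.664) → (146.007,25.741) → (170.127,23.089) → (186.836,23.823) → (190.151,29.060)

; LightBurn 1.6.03
; GRBL device profile, absolute coords
G21
G90
G0 X200.186 Y20.585
M3 S175
G01 X237.340 Y48.665 F4018
G01 X226.871 Y22.266
G01 X208.937 Y55.127
G01 X109.624 Y60.594
M5
G0 X200.494 Y23.610
M3 S175
G01 X187.284 Y38.875 F4018
G01 X197.720 Y56.155
G01 X217.379 Y51.570
G01 X219.093 Y31.456
G01 X200.494 Y23.610
M5
G0 X89.002 Y42.862
M3 S175
G01 X99.462 Y36.743 F4018
G01 X120.458 Y30.664
G01 X146.007 Y25.741
G01 X170.127 Y23.089
G01 X186.836 Y23.823
G01 X190.151 Y29.060
M5
G0 X0.000 Y0.000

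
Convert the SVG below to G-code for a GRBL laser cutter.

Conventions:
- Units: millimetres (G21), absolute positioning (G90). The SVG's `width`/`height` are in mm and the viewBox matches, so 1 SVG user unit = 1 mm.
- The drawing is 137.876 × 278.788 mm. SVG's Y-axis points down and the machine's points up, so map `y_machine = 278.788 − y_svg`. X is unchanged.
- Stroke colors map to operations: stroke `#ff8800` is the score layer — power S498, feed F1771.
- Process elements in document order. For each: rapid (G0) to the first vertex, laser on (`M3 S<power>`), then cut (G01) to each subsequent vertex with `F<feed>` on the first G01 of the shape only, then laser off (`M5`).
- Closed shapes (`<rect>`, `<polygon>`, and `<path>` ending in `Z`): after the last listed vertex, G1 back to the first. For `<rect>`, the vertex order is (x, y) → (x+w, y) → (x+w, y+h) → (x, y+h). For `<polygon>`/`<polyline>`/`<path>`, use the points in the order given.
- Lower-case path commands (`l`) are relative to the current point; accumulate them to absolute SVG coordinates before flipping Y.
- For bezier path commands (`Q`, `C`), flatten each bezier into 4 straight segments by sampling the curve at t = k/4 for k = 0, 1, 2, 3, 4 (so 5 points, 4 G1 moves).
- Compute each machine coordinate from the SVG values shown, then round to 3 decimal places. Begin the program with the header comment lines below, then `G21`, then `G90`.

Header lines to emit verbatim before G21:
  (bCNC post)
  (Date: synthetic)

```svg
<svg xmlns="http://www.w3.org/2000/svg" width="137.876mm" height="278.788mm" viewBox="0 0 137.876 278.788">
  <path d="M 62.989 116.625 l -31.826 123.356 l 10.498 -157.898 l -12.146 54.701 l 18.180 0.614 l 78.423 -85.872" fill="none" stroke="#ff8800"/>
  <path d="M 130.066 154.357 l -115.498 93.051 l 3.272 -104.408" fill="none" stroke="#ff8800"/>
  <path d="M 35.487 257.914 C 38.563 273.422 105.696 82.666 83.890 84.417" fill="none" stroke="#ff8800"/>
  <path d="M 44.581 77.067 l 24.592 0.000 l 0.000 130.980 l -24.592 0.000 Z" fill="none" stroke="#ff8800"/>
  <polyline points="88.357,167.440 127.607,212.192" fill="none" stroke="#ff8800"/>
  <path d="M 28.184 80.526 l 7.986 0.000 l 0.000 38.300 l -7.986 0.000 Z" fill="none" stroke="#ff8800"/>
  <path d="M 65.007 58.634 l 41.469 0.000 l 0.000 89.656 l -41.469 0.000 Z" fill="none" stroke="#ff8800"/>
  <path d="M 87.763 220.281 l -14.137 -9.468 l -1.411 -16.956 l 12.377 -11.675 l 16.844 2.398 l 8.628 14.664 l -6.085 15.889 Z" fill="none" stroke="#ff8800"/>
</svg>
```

(bCNC post)
(Date: synthetic)
G21
G90
G0 X62.989 Y162.163
M3 S498
G01 X31.163 Y38.807 F1771
G01 X41.661 Y196.705
G01 X29.515 Y142.004
G01 X47.695 Y141.390
G01 X126.118 Y227.262
M5
G0 X130.066 Y124.431
M3 S498
G01 X14.568 Y31.380 F1771
G01 X17.840 Y135.788
M5
G0 X35.487 Y20.874
M3 S498
G01 X47.414 Y41.687 F1771
G01 X69.019 Y102.464
G01 X85.959 Y165.820
G01 X83.890 Y194.371
M5
G0 X44.581 Y201.721
M3 S498
G01 X69.173 Y201.721 F1771
G01 X69.173 Y70.741
G01 X44.581 Y70.741
G01 X44.581 Y201.721
M5
G0 X88.357 Y111.348
M3 S498
G01 X127.607 Y66.596 F1771
M5
G0 X28.184 Y198.262
M3 S498
G01 X36.170 Y198.262 F1771
G01 X36.170 Y159.962
G01 X28.184 Y159.962
G01 X28.184 Y198.262
M5
G0 X65.007 Y220.154
M3 S498
G01 X106.476 Y220.154 F1771
G01 X106.476 Y130.498
G01 X65.007 Y130.498
G01 X65.007 Y220.154
M5
G0 X87.763 Y58.507
M3 S498
G01 X73.626 Y67.975 F1771
G01 X72.215 Y84.931
G01 X84.592 Y96.606
G01 X101.436 Y94.208
G01 X110.064 Y79.544
G01 X103.979 Y63.655
G01 X87.763 Y58.507
M5

viewBox `0 0 137.876 278.788` with mm width/height → 1 unit = 1 mm. Flip: y_m = 278.788 − y_svg.

**Shape 1** — `<path>` open polyline, stroke `#ff8800` → score (S498, F1771). Machine vertices: (62.989,162.163) → (31.163,38.807) → (41.661,196.705) → (29.515,142.004) → (47.695,141.390) → (126.118,227.262). Open path.

**Shape 2** — `<path>` open polyline, stroke `#ff8800` → score (S498, F1771). Machine vertices: (130.066,124.431) → (14.568,31.380) → (17.840,135.788). Open path.

**Shape 3** — `<path>` cubic bezier, stroke `#ff8800` → score (S498, F1771). Control points (SVG): P0=(35.487,257.914), P1=(38.563,273.422), P2=(105.696,82.666), P3=(83.890,84.417); sampled at t=k/4. Machine vertices: (35.487,20.874) → (47.414,41.687) → (69.019,102.464) → (85.959,165.820) → (83.890,194.371). Open path.

**Shape 4** — `<path>` rectangle, stroke `#ff8800` → score (S498, F1771). Machine vertices: (44.581,201.721) → (69.173,201.721) → (69.173,70.741) → (44.581,70.741) → (44.581,201.721). Closed: final G1 returns to the first vertex.

**Shape 5** — `<polyline>` line segment, stroke `#ff8800` → score (S498, F1771). Machine vertices: (88.357,111.348) → (127.607,66.596). Open path.

**Shape 6** — `<path>` rectangle, stroke `#ff8800` → score (S498, F1771). Machine vertices: (28.184,198.262) → (36.170,198.262) → (36.170,159.962) → (28.184,159.962) → (28.184,198.262). Closed: final G1 returns to the first vertex.

**Shape 7** — `<path>` rectangle, stroke `#ff8800` → score (S498, F1771). Machine vertices: (65.007,220.154) → (106.476,220.154) → (106.476,130.498) → (65.007,130.498) → (65.007,220.154). Closed: final G1 returns to the first vertex.

**Shape 8** — `<path>` regular polygon, stroke `#ff8800` → score (S498, F1771). Machine vertices: (87.763,58.507) → (73.626,67.975) → (72.215,84.931) → (84.592,96.606) → (101.436,94.208) → (110.064,79.544) → (103.979,63.655) → (87.763,58.507). Closed: final G1 returns to the first vertex.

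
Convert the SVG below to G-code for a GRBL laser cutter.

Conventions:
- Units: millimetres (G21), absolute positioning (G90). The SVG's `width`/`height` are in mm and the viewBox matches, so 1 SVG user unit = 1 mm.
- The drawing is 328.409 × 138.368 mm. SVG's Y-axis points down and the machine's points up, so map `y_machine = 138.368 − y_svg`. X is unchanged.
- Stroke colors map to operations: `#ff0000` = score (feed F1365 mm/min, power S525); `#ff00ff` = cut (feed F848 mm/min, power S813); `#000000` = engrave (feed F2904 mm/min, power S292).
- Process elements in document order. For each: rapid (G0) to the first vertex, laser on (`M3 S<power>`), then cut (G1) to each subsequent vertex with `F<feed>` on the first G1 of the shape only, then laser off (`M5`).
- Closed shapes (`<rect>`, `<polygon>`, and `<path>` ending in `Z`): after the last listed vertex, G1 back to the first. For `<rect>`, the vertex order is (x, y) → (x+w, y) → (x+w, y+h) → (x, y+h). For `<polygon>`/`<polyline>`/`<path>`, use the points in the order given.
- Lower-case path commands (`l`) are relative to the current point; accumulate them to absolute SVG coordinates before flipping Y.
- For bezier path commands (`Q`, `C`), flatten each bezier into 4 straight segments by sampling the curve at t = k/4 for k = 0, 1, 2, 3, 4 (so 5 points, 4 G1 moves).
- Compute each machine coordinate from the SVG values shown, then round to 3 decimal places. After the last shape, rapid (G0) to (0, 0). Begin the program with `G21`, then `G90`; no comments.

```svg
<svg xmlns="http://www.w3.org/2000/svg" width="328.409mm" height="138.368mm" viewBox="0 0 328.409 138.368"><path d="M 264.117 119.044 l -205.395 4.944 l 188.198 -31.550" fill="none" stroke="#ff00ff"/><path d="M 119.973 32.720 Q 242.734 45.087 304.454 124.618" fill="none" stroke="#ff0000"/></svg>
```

1 u = 1 mm; y_m = 138.368 − y.

[1] `<path>` open polyline, #ff00ff→cut S813 F848: (264.117,19.324) → (58.722,14.380) → (246.920,45.930)

[2] `<path>` quadratic bezier, #ff0000→score S525 F1365: (119.973,105.648) → (177.538,95.267) → (227.474,76.490) → (269.779,49.318) → (304.454,13.750)

G21
G90
G0 X264.117 Y19.324
M3 S813
G1 X58.722 Y14.380 F848
G1 X246.920 Y45.930
M5
G0 X119.973 Y105.648
M3 S525
G1 X177.538 Y95.267 F1365
G1 X227.474 Y76.490
G1 X269.779 Y49.318
G1 X304.454 Y13.750
M5
G0 X0.000 Y0.000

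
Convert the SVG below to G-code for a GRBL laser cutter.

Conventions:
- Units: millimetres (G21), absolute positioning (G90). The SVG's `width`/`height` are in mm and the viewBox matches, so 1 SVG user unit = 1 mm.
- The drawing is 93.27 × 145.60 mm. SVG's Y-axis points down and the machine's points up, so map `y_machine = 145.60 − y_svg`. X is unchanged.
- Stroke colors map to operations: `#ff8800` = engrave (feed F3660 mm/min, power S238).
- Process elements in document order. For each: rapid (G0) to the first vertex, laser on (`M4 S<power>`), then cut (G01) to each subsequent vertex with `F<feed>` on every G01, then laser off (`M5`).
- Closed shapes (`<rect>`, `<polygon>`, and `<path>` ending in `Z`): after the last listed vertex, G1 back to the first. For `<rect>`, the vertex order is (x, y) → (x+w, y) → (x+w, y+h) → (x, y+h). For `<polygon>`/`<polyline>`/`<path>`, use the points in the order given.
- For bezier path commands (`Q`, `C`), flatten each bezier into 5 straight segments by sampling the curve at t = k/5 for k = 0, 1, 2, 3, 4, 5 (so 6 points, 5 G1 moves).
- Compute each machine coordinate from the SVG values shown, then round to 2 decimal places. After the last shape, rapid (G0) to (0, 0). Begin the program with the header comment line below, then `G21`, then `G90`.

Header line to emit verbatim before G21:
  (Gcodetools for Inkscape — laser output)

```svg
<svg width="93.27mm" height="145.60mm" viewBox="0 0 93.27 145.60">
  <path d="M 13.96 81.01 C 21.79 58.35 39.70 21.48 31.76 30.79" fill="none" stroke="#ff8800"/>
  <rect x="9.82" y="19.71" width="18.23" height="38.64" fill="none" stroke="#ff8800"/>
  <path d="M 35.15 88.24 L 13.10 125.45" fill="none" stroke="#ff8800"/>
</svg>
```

Since the viewBox matches the mm dimensions, user units are millimetres directly. The only transform is the Y-flip y_m = 145.60 − y_svg.

Shape 1 is a cubic bezier drawn with `<path>`. Its stroke #ff8800 means engrave at S238, F3660. After flipping Y the toolpath is (13.96,64.59) → (19.58,79.41) → (25.89,94.74) → (31.18,107.68) → (33.71,115.34) → (31.76,114.81).

Shape 2 is a rectangle drawn with `<rect>`. Its stroke #ff8800 means engrave at S238, F3660. After flipping Y the toolpath is (9.82,125.89) → (28.05,125.89) → (28.05,87.25) → (9.82,87.25) → (9.82,125.89), returning to the start.

Shape 3 is a line segment drawn with `<path>`. Its stroke #ff8800 means engrave at S238, F3660. After flipping Y the toolpath is (35.15,57.36) → (13.10,20.15).

(Gcodetools for Inkscape — laser output)
G21
G90
G0 X13.96 Y64.59
M4 S238
G01 X19.58 Y79.41 F3660
G01 X25.89 Y94.74 F3660
G01 X31.18 Y107.68 F3660
G01 X33.71 Y115.34 F3660
G01 X31.76 Y114.81 F3660
M5
G0 X9.82 Y125.89
M4 S238
G01 X28.05 Y125.89 F3660
G01 X28.05 Y87.25 F3660
G01 X9.82 Y87.25 F3660
G01 X9.82 Y125.89 F3660
M5
G0 X35.15 Y57.36
M4 S238
G01 X13.10 Y20.15 F3660
M5
G0 X0.00 Y0.00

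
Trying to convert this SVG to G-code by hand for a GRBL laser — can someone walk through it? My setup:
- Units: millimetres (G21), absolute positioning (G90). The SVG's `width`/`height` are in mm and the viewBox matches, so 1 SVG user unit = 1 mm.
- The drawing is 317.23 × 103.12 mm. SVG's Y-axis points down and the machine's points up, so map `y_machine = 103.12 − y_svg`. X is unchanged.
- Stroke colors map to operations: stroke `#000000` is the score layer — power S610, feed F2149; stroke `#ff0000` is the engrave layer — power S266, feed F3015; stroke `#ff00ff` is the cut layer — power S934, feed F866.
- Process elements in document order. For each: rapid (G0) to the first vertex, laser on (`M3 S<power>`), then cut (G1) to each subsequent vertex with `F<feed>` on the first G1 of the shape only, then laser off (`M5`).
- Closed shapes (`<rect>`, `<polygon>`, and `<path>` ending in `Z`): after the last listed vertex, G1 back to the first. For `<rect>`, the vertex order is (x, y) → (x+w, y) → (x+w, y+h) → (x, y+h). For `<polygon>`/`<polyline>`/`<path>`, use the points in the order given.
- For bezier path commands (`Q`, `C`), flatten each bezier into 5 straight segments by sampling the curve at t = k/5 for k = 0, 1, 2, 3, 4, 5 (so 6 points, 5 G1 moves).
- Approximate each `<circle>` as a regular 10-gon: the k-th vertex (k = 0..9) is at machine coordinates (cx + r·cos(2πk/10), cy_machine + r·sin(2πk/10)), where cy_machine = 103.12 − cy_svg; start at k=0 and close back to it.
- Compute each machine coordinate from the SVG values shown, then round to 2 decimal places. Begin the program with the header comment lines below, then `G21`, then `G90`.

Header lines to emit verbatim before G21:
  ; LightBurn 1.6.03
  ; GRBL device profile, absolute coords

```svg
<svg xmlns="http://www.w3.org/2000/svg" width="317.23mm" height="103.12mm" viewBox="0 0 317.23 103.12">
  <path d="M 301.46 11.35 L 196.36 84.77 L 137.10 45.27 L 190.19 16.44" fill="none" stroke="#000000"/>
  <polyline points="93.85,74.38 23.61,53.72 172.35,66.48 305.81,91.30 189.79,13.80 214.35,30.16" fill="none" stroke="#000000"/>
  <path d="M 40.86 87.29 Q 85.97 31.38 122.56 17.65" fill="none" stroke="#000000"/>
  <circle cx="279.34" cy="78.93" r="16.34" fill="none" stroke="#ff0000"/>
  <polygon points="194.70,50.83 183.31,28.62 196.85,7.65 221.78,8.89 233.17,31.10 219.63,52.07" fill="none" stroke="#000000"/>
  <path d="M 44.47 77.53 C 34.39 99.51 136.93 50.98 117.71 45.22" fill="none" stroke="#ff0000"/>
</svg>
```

; LightBurn 1.6.03
; GRBL device profile, absolute coords
G21
G90
G0 X301.46 Y91.77
M3 S610
G1 X196.36 Y18.35 F2149
G1 X137.10 Y57.85
G1 X190.19 Y86.68
M5
G0 X93.85 Y28.74
M3 S610
G1 X23.61 Y49.40 F2149
G1 X172.35 Y36.64
G1 X305.81 Y11.82
G1 X189.79 Y89.32
G1 X214.35 Y72.96
M5
G0 X40.86 Y15.83
M3 S610
G1 X58.56 Y36.51 F2149
G1 X75.58 Y53.81
G1 X91.92 Y67.74
G1 X107.58 Y78.29
G1 X122.56 Y85.47
M5
G0 X295.68 Y24.19
M3 S266
G1 X292.56 Y33.79 F3015
G1 X284.39 Y39.73
G1 X274.29 Y39.73
G1 X266.12 Y33.79
G1 X263.00 Y24.19
G1 X266.12 Y14.59
G1 X274.29 Y8.65
G1 X284.39 Y8.65
G1 X292.56 Y14.59
G1 X295.68 Y24.19
M5
G0 X194.70 Y52.29
M3 S610
G1 X183.31 Y74.50 F2149
G1 X196.85 Y95.47
G1 X221.78 Y94.23
G1 X233.17 Y72.02
G1 X219.63 Y51.05
G1 X194.70 Y52.29
M5
G0 X44.47 Y25.59
M3 S266
G1 X50.06 Y19.96 F3015
G1 X71.43 Y25.81
G1 X97.33 Y37.71
G1 X116.51 Y50.22
G1 X117.71 Y57.90
M5

viewBox `0 0 317.23 103.12` with mm width/height → 1 unit = 1 mm. Flip: y_m = 103.12 − y_svg.

**Shape 1** — `<path>` open polyline, stroke `#000000` → score (S610, F2149). Machine vertices: (301.46,91.77) → (196.36,18.35) → (137.10,57.85) → (190.19,86.68). Open path.

**Shape 2** — `<polyline>` open polyline, stroke `#000000` → score (S610, F2149). Machine vertices: (93.85,28.74) → (23.61,49.40) → (172.35,36.64) → (305.81,11.82) → (189.79,89.32) → (214.35,72.96). Open path.

**Shape 3** — `<path>` quadratic bezier, stroke `#000000` → score (S610, F2149). Control points (SVG): P0=(40.86,87.29), P1=(85.97,31.38), P2=(122.56,17.65); sampled at t=k/5. Machine vertices: (40.86,15.83) → (58.56,36.51) → (75.58,53.81) → (91.92,67.74) → (107.58,78.29) → (122.56,85.47). Open path.

**Shape 4** — `<circle>` circle, stroke `#ff0000` → engrave (S266, F3015). Machine vertices: (295.68,24.19) → (292.56,33.79) → (284.39,39.73) → (274.29,39.73) → (266.12,33.79) → (263.00,24.19) → (266.12,14.59) → (274.29,8.65) → (284.39,8.65) → (292.56,14.59) → (295.68,24.19). Closed: final G1 returns to the first vertex.

**Shape 5** — `<polygon>` regular polygon, stroke `#000000` → score (S610, F2149). Machine vertices: (194.70,52.29) → (183.31,74.50) → (196.85,95.47) → (221.78,94.23) → (233.17,72.02) → (219.63,51.05) → (194.70,52.29). Closed: final G1 returns to the first vertex.

**Shape 6** — `<path>` cubic bezier, stroke `#ff0000` → engrave (S266, F3015). Control points (SVG): P0=(44.47,77.53), P1=(34.39,99.51), P2=(136.93,50.98), P3=(117.71,45.22); sampled at t=k/5. Machine vertices: (44.47,25.59) → (50.06,19.96) → (71.43,25.81) → (97.33,37.71) → (116.51,50.22) → (117.71,57.90). Open path.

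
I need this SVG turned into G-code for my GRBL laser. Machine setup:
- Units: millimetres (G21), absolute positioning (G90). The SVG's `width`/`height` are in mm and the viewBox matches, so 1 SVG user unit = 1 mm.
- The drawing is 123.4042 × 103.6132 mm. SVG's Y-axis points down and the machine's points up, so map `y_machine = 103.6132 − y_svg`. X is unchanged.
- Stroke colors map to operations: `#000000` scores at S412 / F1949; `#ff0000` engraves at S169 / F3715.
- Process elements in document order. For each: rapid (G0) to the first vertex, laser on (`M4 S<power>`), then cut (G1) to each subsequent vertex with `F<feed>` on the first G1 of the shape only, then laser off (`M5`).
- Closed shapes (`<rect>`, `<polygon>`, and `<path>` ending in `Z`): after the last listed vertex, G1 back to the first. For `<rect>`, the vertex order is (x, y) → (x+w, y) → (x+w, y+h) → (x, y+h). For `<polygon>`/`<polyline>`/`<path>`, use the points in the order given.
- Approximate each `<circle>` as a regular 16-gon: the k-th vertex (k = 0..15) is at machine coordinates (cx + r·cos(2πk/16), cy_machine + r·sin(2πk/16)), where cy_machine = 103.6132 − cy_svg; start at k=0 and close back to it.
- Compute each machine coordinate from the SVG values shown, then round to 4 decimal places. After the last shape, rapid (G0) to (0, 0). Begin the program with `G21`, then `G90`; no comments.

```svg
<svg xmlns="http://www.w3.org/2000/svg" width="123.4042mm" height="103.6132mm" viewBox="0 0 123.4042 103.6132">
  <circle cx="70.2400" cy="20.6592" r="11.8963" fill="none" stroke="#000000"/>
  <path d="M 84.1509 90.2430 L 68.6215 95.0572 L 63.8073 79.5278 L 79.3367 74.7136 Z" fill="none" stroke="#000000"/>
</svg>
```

1 u = 1 mm; y_m = 103.6132 − y.

[1] `<circle>` circle, #000000→score S412 F1949: (82.1363,82.9540) → (81.2307,87.5065) → (78.6520,91.3660) → (74.7925,93.9447) → (70.2400,94.8503) → (65.6875,93.9447) → (61.8280,91.3660) → (59.2493,87.5065) → (58.3437,82.9540) → (59.2493,78.4015) → (61.8280,74.5420) → (65.6875,71.9633) → (70.2400,71.0577) → (74.7925,71.9633) → (78.6520,74.5420) → (81.2307,78.4015) → (82.1363,82.9540) (closed)

[2] `<path>` regular polygon, #000000→score S412 F1949: (84.1509,13.3702) → (68.6215,8.5560) → (63.8073,24.0854) → (79.3367,28.8996) → (84.1509,13.3702) (closed)

G21
G90
G0 X82.1363 Y82.9540
M4 S412
G1 X81.2307 Y87.5065 F1949
G1 X78.6520 Y91.3660
G1 X74.7925 Y93.9447
G1 X70.2400 Y94.8503
G1 X65.6875 Y93.9447
G1 X61.8280 Y91.3660
G1 X59.2493 Y87.5065
G1 X58.3437 Y82.9540
G1 X59.2493 Y78.4015
G1 X61.8280 Y74.5420
G1 X65.6875 Y71.9633
G1 X70.2400 Y71.0577
G1 X74.7925 Y71.9633
G1 X78.6520 Y74.5420
G1 X81.2307 Y78.4015
G1 X82.1363 Y82.9540
M5
G0 X84.1509 Y13.3702
M4 S412
G1 X68.6215 Y8.5560 F1949
G1 X63.8073 Y24.0854
G1 X79.3367 Y28.8996
G1 X84.1509 Y13.3702
M5
G0 X0.0000 Y0.0000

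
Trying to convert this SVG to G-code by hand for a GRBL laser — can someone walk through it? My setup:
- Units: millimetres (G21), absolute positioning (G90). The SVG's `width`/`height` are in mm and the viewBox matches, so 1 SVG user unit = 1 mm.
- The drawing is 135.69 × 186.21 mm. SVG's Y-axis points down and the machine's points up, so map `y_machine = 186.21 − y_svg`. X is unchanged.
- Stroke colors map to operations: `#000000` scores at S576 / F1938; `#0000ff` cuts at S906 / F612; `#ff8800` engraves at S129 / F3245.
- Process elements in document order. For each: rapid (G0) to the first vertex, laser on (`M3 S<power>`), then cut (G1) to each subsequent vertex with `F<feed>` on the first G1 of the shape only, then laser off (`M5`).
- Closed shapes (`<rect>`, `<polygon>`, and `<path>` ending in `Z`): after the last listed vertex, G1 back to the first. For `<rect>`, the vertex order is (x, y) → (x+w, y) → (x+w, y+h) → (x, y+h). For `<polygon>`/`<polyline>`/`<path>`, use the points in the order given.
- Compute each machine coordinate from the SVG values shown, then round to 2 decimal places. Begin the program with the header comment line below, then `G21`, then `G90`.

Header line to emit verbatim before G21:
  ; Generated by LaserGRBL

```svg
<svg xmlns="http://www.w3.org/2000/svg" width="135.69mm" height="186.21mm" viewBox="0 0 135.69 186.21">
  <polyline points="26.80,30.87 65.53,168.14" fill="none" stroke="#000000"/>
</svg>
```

Since the viewBox matches the mm dimensions, user units are millimetres directly. The only transform is the Y-flip y_m = 186.21 − y_svg.

Shape 1 is a line segment drawn with `<polyline>`. Its stroke #000000 means score at S576, F1938. After flipping Y the toolpath is (26.80,155.34) → (65.53,18.07).

; Generated by LaserGRBL
G21
G90
G0 X26.80 Y155.34
M3 S576
G1 X65.53 Y18.07 F1938
M5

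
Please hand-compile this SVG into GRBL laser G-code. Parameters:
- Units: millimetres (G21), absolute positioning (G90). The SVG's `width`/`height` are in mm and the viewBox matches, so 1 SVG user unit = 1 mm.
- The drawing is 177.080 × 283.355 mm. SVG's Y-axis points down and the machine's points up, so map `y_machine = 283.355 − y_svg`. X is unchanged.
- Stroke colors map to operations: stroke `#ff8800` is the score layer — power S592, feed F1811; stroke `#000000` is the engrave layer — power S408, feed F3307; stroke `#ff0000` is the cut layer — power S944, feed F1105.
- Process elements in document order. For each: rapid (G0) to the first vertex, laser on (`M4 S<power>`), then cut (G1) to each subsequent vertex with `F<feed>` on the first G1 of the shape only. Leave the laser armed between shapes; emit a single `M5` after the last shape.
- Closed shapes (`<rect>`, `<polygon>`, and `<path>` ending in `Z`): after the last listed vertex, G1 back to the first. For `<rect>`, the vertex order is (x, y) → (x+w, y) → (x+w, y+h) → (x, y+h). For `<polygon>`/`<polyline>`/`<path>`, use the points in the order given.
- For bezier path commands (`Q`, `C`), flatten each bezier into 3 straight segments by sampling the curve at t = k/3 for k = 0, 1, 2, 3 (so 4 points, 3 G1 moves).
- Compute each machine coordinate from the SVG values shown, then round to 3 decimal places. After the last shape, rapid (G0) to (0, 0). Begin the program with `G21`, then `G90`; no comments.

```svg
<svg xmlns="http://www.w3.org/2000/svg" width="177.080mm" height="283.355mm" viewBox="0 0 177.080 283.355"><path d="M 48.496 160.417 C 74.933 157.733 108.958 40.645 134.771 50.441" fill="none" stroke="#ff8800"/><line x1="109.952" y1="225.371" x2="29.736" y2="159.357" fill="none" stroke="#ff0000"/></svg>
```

viewBox `0 0 177.080 283.355` with mm width/height → 1 unit = 1 mm. Flip: y_m = 283.355 − y_svg.

**Shape 1** — `<path>` cubic bezier, stroke `#ff8800` → score (S592, F1811). Control points (SVG): P0=(48.496,160.417), P1=(74.933,157.733), P2=(108.958,40.645), P3=(134.771,50.441); sampled at t=k/3. Machine vertices: (48.496,122.938) → (76.877,154.820) → (106.806,209.352) → (134.771,232.914). Open path.

**Shape 2** — `<line>` line segment, stroke `#ff0000` → cut (S944, F1105). Machine vertices: (109.952,57.984) → (29.736,123.998). Open path.

G21
G90
G0 X48.496 Y122.938
M4 S592
G1 X76.877 Y154.820 F1811
G1 X106.806 Y209.352
G1 X134.771 Y232.914
G0 X109.952 Y57.984
M4 S944
G1 X29.736 Y123.998 F1105
M5
G0 X0.000 Y0.000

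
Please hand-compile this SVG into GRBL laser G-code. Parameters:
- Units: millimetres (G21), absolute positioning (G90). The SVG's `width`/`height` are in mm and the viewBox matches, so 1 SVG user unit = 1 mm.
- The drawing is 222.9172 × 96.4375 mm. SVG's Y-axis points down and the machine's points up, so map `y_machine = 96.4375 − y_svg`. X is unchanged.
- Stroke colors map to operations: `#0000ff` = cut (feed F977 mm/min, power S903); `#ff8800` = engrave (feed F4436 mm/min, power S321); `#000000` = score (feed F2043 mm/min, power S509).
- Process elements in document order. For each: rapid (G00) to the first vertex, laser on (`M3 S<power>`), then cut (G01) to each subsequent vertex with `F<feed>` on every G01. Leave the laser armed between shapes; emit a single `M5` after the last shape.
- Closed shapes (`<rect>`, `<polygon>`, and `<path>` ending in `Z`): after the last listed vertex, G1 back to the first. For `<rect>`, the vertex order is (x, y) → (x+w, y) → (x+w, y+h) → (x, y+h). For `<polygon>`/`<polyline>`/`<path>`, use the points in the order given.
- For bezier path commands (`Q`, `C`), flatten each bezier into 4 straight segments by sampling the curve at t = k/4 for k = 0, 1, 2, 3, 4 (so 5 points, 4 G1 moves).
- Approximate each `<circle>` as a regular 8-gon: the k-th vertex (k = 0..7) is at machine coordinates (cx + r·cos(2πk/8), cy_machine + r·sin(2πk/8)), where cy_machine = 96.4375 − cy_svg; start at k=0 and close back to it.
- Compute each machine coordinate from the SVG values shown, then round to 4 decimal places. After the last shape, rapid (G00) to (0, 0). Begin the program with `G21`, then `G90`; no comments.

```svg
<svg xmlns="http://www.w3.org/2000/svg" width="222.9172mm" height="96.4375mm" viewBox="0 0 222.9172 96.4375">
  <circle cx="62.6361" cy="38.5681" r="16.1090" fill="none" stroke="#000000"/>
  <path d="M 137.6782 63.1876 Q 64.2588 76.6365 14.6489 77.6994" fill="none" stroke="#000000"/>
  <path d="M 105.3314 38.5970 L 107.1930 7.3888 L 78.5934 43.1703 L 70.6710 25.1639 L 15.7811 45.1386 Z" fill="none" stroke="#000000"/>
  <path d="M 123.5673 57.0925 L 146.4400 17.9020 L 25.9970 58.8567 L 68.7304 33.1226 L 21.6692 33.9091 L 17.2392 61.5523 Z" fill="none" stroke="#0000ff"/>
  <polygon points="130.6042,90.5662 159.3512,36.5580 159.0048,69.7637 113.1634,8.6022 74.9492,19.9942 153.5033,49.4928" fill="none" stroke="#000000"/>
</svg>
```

Since the viewBox matches the mm dimensions, user units are millimetres directly. The only transform is the Y-flip y_m = 96.4375 − y_svg.

Shape 1 is a circle drawn with `<circle>`. Its stroke #000000 means score at S509, F2043. After flipping Y the toolpath is (78.7451,57.8694) → (74.0269,69.2602) → (62.6361,73.9784) → (51.2453,69.2602) → (46.5271,57.8694) → (51.2453,46.4786) → (62.6361,41.7604) → (74.0269,46.4786) → (78.7451,57.8694), returning to the start.

Shape 2 is a quadratic bezier drawn with `<path>`. Its stroke #000000 means score at S509, F2043. After flipping Y the toolpath is (137.6782,33.2499) → (102.4566,27.2996) → (70.2112,22.8975) → (40.9419,20.0437) → (14.6489,18.7381).

Shape 3 is a closed polygon drawn with `<path>`. Its stroke #000000 means score at S509, F2043. After flipping Y the toolpath is (105.3314,57.8405) → (107.1930,89.0487) → (78.5934,53.2672) → (70.6710,71.2736) → (15.7811,51.2989) → (105.3314,57.8405), returning to the start.

Shape 4 is a closed polygon drawn with `<path>`. Its stroke #0000ff means cut at S903, F977. After flipping Y the toolpath is (123.5673,39.3450) → (146.4400,78.5355) → (25.9970,37.5808) → (68.7304,63.3149) → (21.6692,62.5284) → (17.2392,34.8852) → (123.5673,39.3450), returning to the start.

Shape 5 is a closed polygon drawn with `<polygon>`. Its stroke #000000 means score at S509, F2043. After flipping Y the toolpath is (130.6042,5.8713) → (159.3512,59.8795) → (159.0048,26.6738) → (113.1634,87.8353) → (74.9492,76.4433) → (153.5033,46.9447) → (130.6042,5.8713), returning to the start.

G21
G90
G00 X78.7451 Y57.8694
M3 S509
G01 X74.0269 Y69.2602 F2043
G01 X62.6361 Y73.9784 F2043
G01 X51.2453 Y69.2602 F2043
G01 X46.5271 Y57.8694 F2043
G01 X51.2453 Y46.4786 F2043
G01 X62.6361 Y41.7604 F2043
G01 X74.0269 Y46.4786 F2043
G01 X78.7451 Y57.8694 F2043
G00 X137.6782 Y33.2499
M3 S509
G01 X102.4566 Y27.2996 F2043
G01 X70.2112 Y22.8975 F2043
G01 X40.9419 Y20.0437 F2043
G01 X14.6489 Y18.7381 F2043
G00 X105.3314 Y57.8405
M3 S509
G01 X107.1930 Y89.0487 F2043
G01 X78.5934 Y53.2672 F2043
G01 X70.6710 Y71.2736 F2043
G01 X15.7811 Y51.2989 F2043
G01 X105.3314 Y57.8405 F2043
G00 X123.5673 Y39.3450
M3 S903
G01 X146.4400 Y78.5355 F977
G01 X25.9970 Y37.5808 F977
G01 X68.7304 Y63.3149 F977
G01 X21.6692 Y62.5284 F977
G01 X17.2392 Y34.8852 F977
G01 X123.5673 Y39.3450 F977
G00 X130.6042 Y5.8713
M3 S509
G01 X159.3512 Y59.8795 F2043
G01 X159.0048 Y26.6738 F2043
G01 X113.1634 Y87.8353 F2043
G01 X74.9492 Y76.4433 F2043
G01 X153.5033 Y46.9447 F2043
G01 X130.6042 Y5.8713 F2043
M5
G00 X0.0000 Y0.0000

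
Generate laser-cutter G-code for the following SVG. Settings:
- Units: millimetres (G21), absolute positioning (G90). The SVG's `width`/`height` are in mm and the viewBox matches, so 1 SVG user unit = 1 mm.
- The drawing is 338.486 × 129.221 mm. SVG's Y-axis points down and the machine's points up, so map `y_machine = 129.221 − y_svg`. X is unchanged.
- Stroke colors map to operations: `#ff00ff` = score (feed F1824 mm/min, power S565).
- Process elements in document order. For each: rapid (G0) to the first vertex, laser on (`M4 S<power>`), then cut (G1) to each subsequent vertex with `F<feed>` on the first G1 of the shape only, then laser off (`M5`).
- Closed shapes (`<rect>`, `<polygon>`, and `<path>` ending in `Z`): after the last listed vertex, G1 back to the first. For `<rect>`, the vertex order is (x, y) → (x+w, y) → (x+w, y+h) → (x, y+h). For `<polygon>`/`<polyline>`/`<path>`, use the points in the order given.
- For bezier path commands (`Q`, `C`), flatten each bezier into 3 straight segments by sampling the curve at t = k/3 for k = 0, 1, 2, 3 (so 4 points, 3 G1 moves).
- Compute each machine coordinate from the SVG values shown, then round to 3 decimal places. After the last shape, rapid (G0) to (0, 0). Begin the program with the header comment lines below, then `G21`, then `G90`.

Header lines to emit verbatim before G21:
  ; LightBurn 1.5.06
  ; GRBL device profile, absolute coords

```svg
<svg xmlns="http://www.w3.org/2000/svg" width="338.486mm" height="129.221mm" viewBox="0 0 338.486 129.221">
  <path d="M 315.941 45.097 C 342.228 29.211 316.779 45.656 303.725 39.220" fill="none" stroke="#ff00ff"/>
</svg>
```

1 u = 1 mm; y_m = 129.221 − y.

[1] `<path>` cubic bezier, #ff00ff→score S565 F1824: (315.941,84.124) → (327.358,91.278) → (318.535,89.147) → (303.725,90.001)

; LightBurn 1.5.06
; GRBL device profile, absolute coords
G21
G90
G0 X315.941 Y84.124
M4 S565
G1 X327.358 Y91.278 F1824
G1 X318.535 Y89.147
G1 X303.725 Y90.001
M5
G0 X0.000 Y0.000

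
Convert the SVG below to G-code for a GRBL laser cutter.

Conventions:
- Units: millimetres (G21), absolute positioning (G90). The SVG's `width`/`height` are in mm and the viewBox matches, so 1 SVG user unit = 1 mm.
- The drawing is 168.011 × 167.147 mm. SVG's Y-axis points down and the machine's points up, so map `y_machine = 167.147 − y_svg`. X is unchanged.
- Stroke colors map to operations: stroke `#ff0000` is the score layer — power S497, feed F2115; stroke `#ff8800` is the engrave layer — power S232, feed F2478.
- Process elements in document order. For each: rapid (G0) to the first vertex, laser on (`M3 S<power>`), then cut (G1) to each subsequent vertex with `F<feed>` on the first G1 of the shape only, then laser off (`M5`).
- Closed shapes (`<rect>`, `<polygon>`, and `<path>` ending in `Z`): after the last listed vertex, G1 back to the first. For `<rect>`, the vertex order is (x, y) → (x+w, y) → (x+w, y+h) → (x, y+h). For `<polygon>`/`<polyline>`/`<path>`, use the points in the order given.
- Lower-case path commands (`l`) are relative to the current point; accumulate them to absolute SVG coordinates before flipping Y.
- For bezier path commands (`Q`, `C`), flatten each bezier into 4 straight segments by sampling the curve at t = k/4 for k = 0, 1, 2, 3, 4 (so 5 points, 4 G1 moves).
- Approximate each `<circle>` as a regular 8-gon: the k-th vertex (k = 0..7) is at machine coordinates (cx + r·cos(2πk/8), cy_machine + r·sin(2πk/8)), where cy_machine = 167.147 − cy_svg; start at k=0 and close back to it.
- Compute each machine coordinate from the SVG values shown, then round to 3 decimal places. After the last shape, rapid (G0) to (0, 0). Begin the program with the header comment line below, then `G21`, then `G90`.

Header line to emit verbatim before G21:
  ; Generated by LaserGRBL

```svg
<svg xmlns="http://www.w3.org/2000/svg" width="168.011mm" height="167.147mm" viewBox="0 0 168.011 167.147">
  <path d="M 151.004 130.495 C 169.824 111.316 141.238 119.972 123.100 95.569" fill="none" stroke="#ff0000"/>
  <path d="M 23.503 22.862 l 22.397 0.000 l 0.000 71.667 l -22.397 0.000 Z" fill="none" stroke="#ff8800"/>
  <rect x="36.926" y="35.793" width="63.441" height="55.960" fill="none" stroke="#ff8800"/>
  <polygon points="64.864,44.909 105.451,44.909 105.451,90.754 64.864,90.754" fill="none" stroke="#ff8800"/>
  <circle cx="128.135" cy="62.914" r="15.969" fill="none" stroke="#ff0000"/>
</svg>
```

Since the viewBox matches the mm dimensions, user units are millimetres directly. The only transform is the Y-flip y_m = 167.147 − y_svg.

Shape 1 is a cubic bezier drawn with `<path>`. Its stroke #ff0000 means score at S497, F2115. After flipping Y the toolpath is (151.004,36.652) → (157.134,46.769) → (150.911,52.156) → (137.759,58.523) → (123.100,71.578).

Shape 2 is a rectangle drawn with `<path>`. Its stroke #ff8800 means engrave at S232, F2478. After flipping Y the toolpath is (23.503,144.285) → (45.900,144.285) → (45.900,72.618) → (23.503,72.618) → (23.503,144.285), returning to the start.

Shape 3 is a rectangle drawn with `<rect>`. Its stroke #ff8800 means engrave at S232, F2478. After flipping Y the toolpath is (36.926,131.354) → (100.367,131.354) → (100.367,75.394) → (36.926,75.394) → (36.926,131.354), returning to the start.

Shape 4 is a rectangle drawn with `<polygon>`. Its stroke #ff8800 means engrave at S232, F2478. After flipping Y the toolpath is (64.864,122.238) → (105.451,122.238) → (105.451,76.393) → (64.864,76.393) → (64.864,122.238), returning to the start.

Shape 5 is a circle drawn with `<circle>`. Its stroke #ff0000 means score at S497, F2115. After flipping Y the toolpath is (144.104,104.233) → (139.427,115.525) → (128.135,120.202) → (116.843,115.525) → (112.166,104.233) → (116.843,92.941) → (128.135,88.264) → (139.427,92.941) → (144.104,104.233), returning to the start.

; Generated by LaserGRBL
G21
G90
G0 X151.004 Y36.652
M3 S497
G1 X157.134 Y46.769 F2115
G1 X150.911 Y52.156
G1 X137.759 Y58.523
G1 X123.100 Y71.578
M5
G0 X23.503 Y144.285
M3 S232
G1 X45.900 Y144.285 F2478
G1 X45.900 Y72.618
G1 X23.503 Y72.618
G1 X23.503 Y144.285
M5
G0 X36.926 Y131.354
M3 S232
G1 X100.367 Y131.354 F2478
G1 X100.367 Y75.394
G1 X36.926 Y75.394
G1 X36.926 Y131.354
M5
G0 X64.864 Y122.238
M3 S232
G1 X105.451 Y122.238 F2478
G1 X105.451 Y76.393
G1 X64.864 Y76.393
G1 X64.864 Y122.238
M5
G0 X144.104 Y104.233
M3 S497
G1 X139.427 Y115.525 F2115
G1 X128.135 Y120.202
G1 X116.843 Y115.525
G1 X112.166 Y104.233
G1 X116.843 Y92.941
G1 X128.135 Y88.264
G1 X139.427 Y92.941
G1 X144.104 Y104.233
M5
G0 X0.000 Y0.000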